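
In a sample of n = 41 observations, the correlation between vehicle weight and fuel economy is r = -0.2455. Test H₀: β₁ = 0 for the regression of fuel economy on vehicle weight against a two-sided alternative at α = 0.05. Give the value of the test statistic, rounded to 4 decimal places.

t = -1.5815

t = r·√(n − 2)/√(1 − r²) = -0.2455·√39/√0.93973 = -1.5815.
df = n − 2 = 39.
Two-sided p ≈ 0.1218, which is ≥ 0.05, so fail to reject H₀.
The data do not give significant evidence of a linear association between vehicle weight and fuel economy.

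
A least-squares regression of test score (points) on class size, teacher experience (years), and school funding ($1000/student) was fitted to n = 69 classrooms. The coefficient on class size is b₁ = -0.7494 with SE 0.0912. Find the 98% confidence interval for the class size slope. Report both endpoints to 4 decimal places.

(-0.9669, -0.5319)

df = n − k − 1 = 69 − 3 − 1 = 65.
t* = t_{0.01, 65} = 2.385097.
Margin = t* × SE = 2.385097 × 0.0912 = 0.217521.
CI: -0.7494 ± 0.217521 → (-0.9669, -0.5319).
With 98% confidence, each one-unit increase in class size is associated with a change of between -0.9669 and -0.5319 points in test score, holding the other predictors fixed.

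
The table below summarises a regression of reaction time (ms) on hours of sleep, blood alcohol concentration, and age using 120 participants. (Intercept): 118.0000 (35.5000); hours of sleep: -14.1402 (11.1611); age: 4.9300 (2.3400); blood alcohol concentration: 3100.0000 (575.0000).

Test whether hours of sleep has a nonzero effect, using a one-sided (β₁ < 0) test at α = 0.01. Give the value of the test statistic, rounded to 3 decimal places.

t = -1.267

Read off: b = -14.1402, SE = 11.1611 for hours of sleep.
H₀: β₁ = 0 vs H₁: β₁ < 0.
t = -14.1402 / 11.1611 = -1.267.
df = n − k − 1 = 120 − 3 − 1 = 116.
One-sided p ≈ 0.1039, which is ≥ 0.01, so fail to reject H₀.
The data do not give significant evidence that the true slope on hours of sleep is negative, holding the other predictors fixed.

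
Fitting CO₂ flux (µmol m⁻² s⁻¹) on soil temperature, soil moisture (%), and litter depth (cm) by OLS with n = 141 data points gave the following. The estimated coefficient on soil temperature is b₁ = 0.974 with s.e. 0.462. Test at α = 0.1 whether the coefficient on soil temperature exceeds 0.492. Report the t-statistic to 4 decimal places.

t = 1.0433

H₀: β₁ = 0.492 vs H₁: β₁ > 0.492.
t = (b₁ − β₁⁰)/SE = (0.974 − 0.492) / 0.462 = 1.0433.
df = n − k − 1 = 141 − 3 − 1 = 137.
One-sided p ≈ 0.1493, which is ≥ 0.1, so fail to reject H₀.
The data do not give significant evidence that the true slope on soil temperature exceeds 0.492 µmol m⁻² s⁻¹ per unit, holding the other predictors fixed.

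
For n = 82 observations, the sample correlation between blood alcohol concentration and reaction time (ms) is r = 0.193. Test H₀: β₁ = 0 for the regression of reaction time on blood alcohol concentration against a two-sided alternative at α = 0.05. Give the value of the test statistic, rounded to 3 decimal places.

t = 1.759

t = r·√(n − 2)/√(1 − r²) = 0.193·√80/√0.962751 = 1.759.
df = n − 2 = 80.
Two-sided p ≈ 0.0823, which is ≥ 0.05, so fail to reject H₀.
The data do not give significant evidence of a linear association between blood alcohol concentration and reaction time.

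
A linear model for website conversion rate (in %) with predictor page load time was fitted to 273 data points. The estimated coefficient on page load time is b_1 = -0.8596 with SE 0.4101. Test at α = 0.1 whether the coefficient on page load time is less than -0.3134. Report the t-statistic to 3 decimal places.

t = -1.332

H₀: β₁ = -0.3134 vs H₁: β₁ < -0.3134.
t = (b_1 − β₁⁰)/SE = (-0.8596 − (-0.3134)) / 0.4101 = -1.332.
df = n − 2 = 273 − 2 = 271.
One-sided p ≈ 0.0920, which is < 0.1, so reject H₀.
There is evidence that the true slope on page load time is below -0.3134 % per unit.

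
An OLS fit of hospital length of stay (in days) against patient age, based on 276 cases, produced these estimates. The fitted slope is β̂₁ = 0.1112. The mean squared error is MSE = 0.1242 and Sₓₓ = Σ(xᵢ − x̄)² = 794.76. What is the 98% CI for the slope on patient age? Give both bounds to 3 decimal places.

(0.082, 0.140)

SE(β̂₁) = √(MSE/Sₓₓ) = √(0.1242/794.76) = 0.0125009.
df = n − 2 = 274.
t* = t_{0.01, 274} = 2.340034.
Margin = t* × SE = 2.340034 × 0.0125009 = 0.02925.
CI: 0.1112 ± 0.02925 → (0.082, 0.140).
With 98% confidence, each one-unit increase in patient age is associated with a change of between 0.082 and 0.140 days in hospital length of stay.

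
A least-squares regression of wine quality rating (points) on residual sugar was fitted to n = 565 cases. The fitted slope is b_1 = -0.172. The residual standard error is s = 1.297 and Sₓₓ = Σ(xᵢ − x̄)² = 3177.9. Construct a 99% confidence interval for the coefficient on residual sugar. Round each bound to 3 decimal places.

SE(b_1) = s/√Sₓₓ = 1.297/√3177.9 = 0.0230075.
df = n − 2 = 563.
t* = t_{0.005, 563} = 2.58459.
Margin = t* × SE = 2.58459 × 0.0230075 = 0.05947.
CI: -0.172 ± 0.05947 → (-0.231, -0.113).
With 99% confidence, each one-unit increase in residual sugar is associated with a change of between -0.231 and -0.113 points in wine quality rating.

(-0.231, -0.113)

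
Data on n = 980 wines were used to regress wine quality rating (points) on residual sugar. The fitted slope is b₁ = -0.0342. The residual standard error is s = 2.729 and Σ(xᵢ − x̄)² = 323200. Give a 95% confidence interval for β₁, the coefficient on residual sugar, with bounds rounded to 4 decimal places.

(-0.0436, -0.0248)

SE(b₁) = s/√Sₓₓ = 2.729/√323200 = 0.00480029.
df = n − 2 = 978.
t* = t_{0.025, 978} = 1.962393.
Margin = t* × SE = 1.962393 × 0.00480029 = 0.009420.
CI: -0.0342 ± 0.009420 → (-0.0436, -0.0248).
With 95% confidence, each one-unit increase in residual sugar is associated with a change of between -0.0436 and -0.0248 points in wine quality rating.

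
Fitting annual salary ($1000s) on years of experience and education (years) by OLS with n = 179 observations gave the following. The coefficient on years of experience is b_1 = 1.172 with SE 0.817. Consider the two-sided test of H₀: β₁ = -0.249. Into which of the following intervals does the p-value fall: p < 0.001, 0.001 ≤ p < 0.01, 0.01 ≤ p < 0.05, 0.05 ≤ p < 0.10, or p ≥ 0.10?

t = (1.172 − (-0.249)) / 0.817 = 1.739.
df = n − k − 1 = 179 − 2 − 1 = 176.
Two-sided p = 2·P(T_{176} > |t|) ≈ 0.0837.
So 0.05 ≤ p < 0.10.

0.05 ≤ p < 0.10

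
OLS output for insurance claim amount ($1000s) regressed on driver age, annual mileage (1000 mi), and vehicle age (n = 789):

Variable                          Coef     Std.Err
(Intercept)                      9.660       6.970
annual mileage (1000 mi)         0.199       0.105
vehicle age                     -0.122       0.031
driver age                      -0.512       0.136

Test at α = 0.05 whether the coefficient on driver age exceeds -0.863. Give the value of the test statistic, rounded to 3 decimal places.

Read off: b = -0.512, SE = 0.136 for driver age.
H₀: β₁ = -0.863 vs H₁: β₁ > -0.863.
t = (-0.512 − (-0.863)) / 0.136 = 2.581.
df = n − k − 1 = 789 − 3 − 1 = 785.
One-sided p ≈ 0.0050, which is < 0.05, so reject H₀.
There is evidence that the true slope on driver age exceeds -0.863 $1000s per unit, holding the other predictors fixed.

t = 2.581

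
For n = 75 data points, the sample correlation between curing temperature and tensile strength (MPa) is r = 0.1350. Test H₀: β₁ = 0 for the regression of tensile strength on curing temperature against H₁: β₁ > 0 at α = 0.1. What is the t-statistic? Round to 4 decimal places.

t = r·√(n − 2)/√(1 − r²) = 0.1350·√73/√0.981775 = 1.1641.
df = n − 2 = 73.
One-sided p ≈ 0.1241, which is ≥ 0.1, so fail to reject H₀.
The data do not give significant evidence of a linear association between curing temperature and tensile strength.

t = 1.1641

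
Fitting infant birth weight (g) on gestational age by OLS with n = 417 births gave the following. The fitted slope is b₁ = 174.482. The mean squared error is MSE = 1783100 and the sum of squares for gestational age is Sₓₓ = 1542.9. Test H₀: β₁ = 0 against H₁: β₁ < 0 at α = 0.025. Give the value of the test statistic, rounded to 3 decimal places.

SE(b₁) = √(MSE/Sₓₓ) = √(1.7831e+06/1542.9) = 33.9953.
t = 174.482 / 33.9953 = 5.133.
df = n − 2 = 415.
One-sided p ≈ 1.0000, which is ≥ 0.025, so fail to reject H₀.
The data do not give significant evidence that the true slope on gestational age is negative.

t = 5.133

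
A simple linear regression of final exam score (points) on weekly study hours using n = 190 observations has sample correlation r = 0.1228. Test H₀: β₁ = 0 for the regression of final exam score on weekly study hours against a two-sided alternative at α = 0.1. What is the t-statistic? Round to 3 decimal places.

t = 1.697

t = r·√(n − 2)/√(1 − r²) = 0.1228·√188/√0.98492 = 1.697.
df = n − 2 = 188.
Two-sided p ≈ 0.0914, which is < 0.1, so reject H₀.
There is evidence of a linear association between weekly study hours and final exam score.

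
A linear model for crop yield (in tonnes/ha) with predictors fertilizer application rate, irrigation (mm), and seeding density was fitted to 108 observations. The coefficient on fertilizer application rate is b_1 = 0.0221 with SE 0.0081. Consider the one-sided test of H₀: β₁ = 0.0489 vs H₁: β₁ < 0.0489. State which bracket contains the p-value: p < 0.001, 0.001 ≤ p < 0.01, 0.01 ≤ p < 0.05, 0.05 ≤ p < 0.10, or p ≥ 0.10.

p < 0.001

t = (0.0221 − 0.0489) / 0.0081 = -3.309.
df = n − k − 1 = 108 − 3 − 1 = 104.
One-sided p = P(T_{104} < t) ≈ 0.0006.
So p < 0.001.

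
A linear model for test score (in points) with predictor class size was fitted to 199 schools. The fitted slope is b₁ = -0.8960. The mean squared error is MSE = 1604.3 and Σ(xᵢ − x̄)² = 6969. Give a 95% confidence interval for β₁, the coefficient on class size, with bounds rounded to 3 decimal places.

SE(b₁) = √(MSE/Sₓₓ) = √(1604.3/6969) = 0.479797.
df = n − 2 = 197.
t* = t_{0.025, 197} = 1.972079.
Margin = t* × SE = 1.972079 × 0.479797 = 0.94620.
CI: -0.8960 ± 0.94620 → (-1.842, 0.050).
With 95% confidence, each one-unit increase in class size is associated with a change of between -1.842 and 0.050 points in test score.

(-1.842, 0.050)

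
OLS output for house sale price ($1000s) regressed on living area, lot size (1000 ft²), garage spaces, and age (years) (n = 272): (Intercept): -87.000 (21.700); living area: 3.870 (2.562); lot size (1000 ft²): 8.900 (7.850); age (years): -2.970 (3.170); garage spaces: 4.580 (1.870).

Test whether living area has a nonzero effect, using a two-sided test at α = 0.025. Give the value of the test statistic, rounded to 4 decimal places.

t = 1.5105

Read off: b = 3.870, SE = 2.562 for living area.
H₀: β₁ = 0 vs H₁: β₁ ≠ 0.
t = 3.870 / 2.562 = 1.5105.
df = n − k − 1 = 272 − 4 − 1 = 267.
Two-sided p ≈ 0.1321, which is ≥ 0.025, so fail to reject H₀.
The data do not give significant evidence of an association between living area and house sale price, after adjusting for the other predictors.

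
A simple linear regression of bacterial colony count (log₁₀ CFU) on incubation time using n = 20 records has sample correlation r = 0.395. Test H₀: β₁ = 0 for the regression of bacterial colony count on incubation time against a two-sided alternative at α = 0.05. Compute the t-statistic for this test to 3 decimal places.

t = r·√(n − 2)/√(1 − r²) = 0.395·√18/√0.843975 = 1.824.
df = n − 2 = 18.
Two-sided p ≈ 0.0848, which is ≥ 0.05, so fail to reject H₀.
The data do not give significant evidence of a linear association between incubation time and bacterial colony count.

t = 1.824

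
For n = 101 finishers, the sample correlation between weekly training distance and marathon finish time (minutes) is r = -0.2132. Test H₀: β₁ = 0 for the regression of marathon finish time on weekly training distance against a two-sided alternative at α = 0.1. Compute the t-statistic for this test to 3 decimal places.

t = -2.171

t = r·√(n − 2)/√(1 − r²) = -0.2132·√99/√0.954546 = -2.171.
df = n − 2 = 99.
Two-sided p ≈ 0.0323, which is < 0.1, so reject H₀.
There is evidence of a linear association between weekly training distance and marathon finish time.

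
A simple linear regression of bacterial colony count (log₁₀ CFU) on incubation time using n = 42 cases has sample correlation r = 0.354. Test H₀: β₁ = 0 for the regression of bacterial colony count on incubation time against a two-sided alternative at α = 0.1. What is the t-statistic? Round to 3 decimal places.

t = 2.394

t = r·√(n − 2)/√(1 − r²) = 0.354·√40/√0.874684 = 2.394.
df = n − 2 = 40.
Two-sided p ≈ 0.0214, which is < 0.1, so reject H₀.
There is evidence of a linear association between incubation time and bacterial colony count.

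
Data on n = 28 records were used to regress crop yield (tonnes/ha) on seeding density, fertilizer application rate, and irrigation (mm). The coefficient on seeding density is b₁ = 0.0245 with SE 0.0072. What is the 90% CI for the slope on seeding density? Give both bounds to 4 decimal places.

df = n − k − 1 = 28 − 3 − 1 = 24.
t* = t_{0.05, 24} = 1.710882.
Margin = t* × SE = 1.710882 × 0.0072 = 0.012318.
CI: 0.0245 ± 0.012318 → (0.0122, 0.0368).
With 90% confidence, each one-unit increase in seeding density is associated with a change of between 0.0122 and 0.0368 tonnes/ha in crop yield, holding the other predictors fixed.

(0.0122, 0.0368)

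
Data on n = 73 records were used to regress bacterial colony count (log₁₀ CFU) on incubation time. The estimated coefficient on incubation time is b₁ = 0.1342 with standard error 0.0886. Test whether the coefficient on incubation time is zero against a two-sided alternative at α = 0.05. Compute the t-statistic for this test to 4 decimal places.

t = 1.5147

H₀: β₁ = 0 vs H₁: β₁ ≠ 0.
t = (b₁ − β₁⁰)/SE = 0.1342 / 0.0886 = 1.5147.
df = n − 2 = 73 − 2 = 71.
Two-sided p ≈ 0.1343, which is ≥ 0.05, so fail to reject H₀.
The data do not give significant evidence of an association between incubation time and bacterial colony count.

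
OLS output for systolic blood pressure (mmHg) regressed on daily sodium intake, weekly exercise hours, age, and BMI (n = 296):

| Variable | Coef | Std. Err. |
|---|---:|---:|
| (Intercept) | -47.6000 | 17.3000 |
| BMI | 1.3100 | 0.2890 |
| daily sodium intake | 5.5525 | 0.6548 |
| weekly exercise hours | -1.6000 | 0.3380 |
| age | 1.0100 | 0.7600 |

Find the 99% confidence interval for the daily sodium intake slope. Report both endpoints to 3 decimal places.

(3.855, 7.250)

Read off: b = 5.5525, SE = 0.6548 for daily sodium intake.
df = n − k − 1 = 296 − 4 − 1 = 291.
t* = t_{0.005, 291} = 2.592829.
Margin = t* × SE = 2.592829 × 0.6548 = 1.69778.
CI: 5.5525 ± 1.69778 → (3.855, 7.250).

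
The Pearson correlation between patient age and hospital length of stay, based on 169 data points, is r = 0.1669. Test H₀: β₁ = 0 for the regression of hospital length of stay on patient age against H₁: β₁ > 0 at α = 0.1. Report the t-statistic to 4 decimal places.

t = r·√(n − 2)/√(1 − r²) = 0.1669·√167/√0.972144 = 2.1875.
df = n − 2 = 167.
One-sided p ≈ 0.0150, which is < 0.1, so reject H₀.
There is evidence of a linear association between patient age and hospital length of stay.

t = 2.1875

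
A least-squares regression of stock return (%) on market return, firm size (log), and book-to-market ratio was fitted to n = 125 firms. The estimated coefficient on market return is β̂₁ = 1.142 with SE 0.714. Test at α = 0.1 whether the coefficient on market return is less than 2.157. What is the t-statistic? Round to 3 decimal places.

t = -1.422

H₀: β₁ = 2.157 vs H₁: β₁ < 2.157.
t = (β̂₁ − β₁⁰)/SE = (1.142 − 2.157) / 0.714 = -1.422.
df = n − k − 1 = 125 − 3 − 1 = 121.
One-sided p ≈ 0.0789, which is < 0.1, so reject H₀.
There is evidence that the true slope on market return is below 2.157 % per unit, holding the other predictors fixed.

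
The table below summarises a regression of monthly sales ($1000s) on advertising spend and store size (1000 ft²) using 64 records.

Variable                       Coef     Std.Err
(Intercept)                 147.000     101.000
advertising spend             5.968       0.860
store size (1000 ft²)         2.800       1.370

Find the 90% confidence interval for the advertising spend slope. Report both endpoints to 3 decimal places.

(4.532, 7.404)

Read off: b = 5.968, SE = 0.860 for advertising spend.
df = n − k − 1 = 64 − 2 − 1 = 61.
t* = t_{0.05, 61} = 1.670219.
Margin = t* × SE = 1.670219 × 0.860 = 1.43639.
CI: 5.968 ± 1.43639 → (4.532, 7.404).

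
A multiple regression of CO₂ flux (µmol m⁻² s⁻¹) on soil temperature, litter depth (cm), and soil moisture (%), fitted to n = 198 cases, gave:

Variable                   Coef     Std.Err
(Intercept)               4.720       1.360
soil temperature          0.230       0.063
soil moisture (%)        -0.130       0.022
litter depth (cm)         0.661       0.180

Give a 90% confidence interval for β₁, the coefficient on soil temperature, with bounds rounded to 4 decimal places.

(0.1259, 0.3341)

Read off: b = 0.230, SE = 0.063 for soil temperature.
df = n − k − 1 = 198 − 3 − 1 = 194.
t* = t_{0.05, 194} = 1.652746.
Margin = t* × SE = 1.652746 × 0.063 = 0.104123.
CI: 0.230 ± 0.104123 → (0.1259, 0.3341).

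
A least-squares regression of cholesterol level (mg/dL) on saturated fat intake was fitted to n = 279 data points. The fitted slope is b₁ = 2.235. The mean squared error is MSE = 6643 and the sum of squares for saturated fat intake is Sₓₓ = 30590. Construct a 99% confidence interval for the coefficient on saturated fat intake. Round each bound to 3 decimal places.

SE(b₁) = √(MSE/Sₓₓ) = √(6643/30590) = 0.466007.
df = n − 2 = 277.
t* = t_{0.005, 277} = 2.593694.
Margin = t* × SE = 2.593694 × 0.466007 = 1.20868.
CI: 2.235 ± 1.20868 → (1.026, 3.444).
With 99% confidence, each one-unit increase in saturated fat intake is associated with a change of between 1.026 and 3.444 mg/dL in cholesterol level.

(1.026, 3.444)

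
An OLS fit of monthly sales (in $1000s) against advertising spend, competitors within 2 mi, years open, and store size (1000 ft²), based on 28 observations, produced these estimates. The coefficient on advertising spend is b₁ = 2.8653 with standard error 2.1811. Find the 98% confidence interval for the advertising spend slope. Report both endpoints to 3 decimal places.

df = n − k − 1 = 28 − 4 − 1 = 23.
t* = t_{0.01, 23} = 2.499867.
Margin = t* × SE = 2.499867 × 2.1811 = 5.45246.
CI: 2.8653 ± 5.45246 → (-2.587, 8.318).
With 98% confidence, each one-unit increase in advertising spend is associated with a change of between -2.587 and 8.318 $1000s in monthly sales, holding the other predictors fixed.

(-2.587, 8.318)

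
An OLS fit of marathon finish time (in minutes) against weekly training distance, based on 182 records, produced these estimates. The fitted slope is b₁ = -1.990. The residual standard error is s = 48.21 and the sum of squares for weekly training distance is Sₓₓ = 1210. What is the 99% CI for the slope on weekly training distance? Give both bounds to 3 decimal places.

SE(b₁) = s/√Sₓₓ = 48.21/√1210 = 1.38594.
df = n − 2 = 180.
t* = t_{0.005, 180} = 2.603418.
Margin = t* × SE = 2.603418 × 1.38594 = 3.60818.
CI: -1.990 ± 3.60818 → (-5.598, 1.618).
With 99% confidence, each one-unit increase in weekly training distance is associated with a change of between -5.598 and 1.618 minutes in marathon finish time.

(-5.598, 1.618)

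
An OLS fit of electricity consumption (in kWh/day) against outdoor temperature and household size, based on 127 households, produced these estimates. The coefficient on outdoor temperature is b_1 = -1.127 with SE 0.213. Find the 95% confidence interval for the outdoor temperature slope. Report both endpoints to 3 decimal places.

df = n − k − 1 = 127 − 2 − 1 = 124.
t* = t_{0.025, 124} = 1.97928.
Margin = t* × SE = 1.97928 × 0.213 = 0.42159.
CI: -1.127 ± 0.42159 → (-1.549, -0.705).
With 95% confidence, each one-unit increase in outdoor temperature is associated with a change of between -1.549 and -0.705 kWh/day in electricity consumption, holding the other predictors fixed.

(-1.549, -0.705)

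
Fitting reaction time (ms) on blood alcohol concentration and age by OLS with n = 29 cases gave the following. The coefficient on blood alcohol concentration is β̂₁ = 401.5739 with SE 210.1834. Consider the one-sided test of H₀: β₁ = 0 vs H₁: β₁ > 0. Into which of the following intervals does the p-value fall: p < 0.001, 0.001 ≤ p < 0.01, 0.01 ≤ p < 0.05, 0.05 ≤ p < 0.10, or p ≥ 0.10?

t = 401.5739 / 210.1834 = 1.911.
df = n − k − 1 = 29 − 2 − 1 = 26.
One-sided p = P(T_{26} > t) ≈ 0.0336.
So 0.01 ≤ p < 0.05.

0.01 ≤ p < 0.05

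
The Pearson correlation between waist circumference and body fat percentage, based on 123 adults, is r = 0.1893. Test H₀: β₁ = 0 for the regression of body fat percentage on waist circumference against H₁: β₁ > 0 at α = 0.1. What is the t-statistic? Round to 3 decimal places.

t = 2.121

t = r·√(n − 2)/√(1 − r²) = 0.1893·√121/√0.964166 = 2.121.
df = n − 2 = 121.
One-sided p ≈ 0.0180, which is < 0.1, so reject H₀.
There is evidence of a linear association between waist circumference and body fat percentage.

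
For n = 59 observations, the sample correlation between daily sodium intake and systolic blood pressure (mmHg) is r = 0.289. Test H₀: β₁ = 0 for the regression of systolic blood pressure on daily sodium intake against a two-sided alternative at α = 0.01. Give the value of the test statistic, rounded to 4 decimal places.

t = r·√(n − 2)/√(1 − r²) = 0.289·√57/√0.916479 = 2.2792.
df = n − 2 = 57.
Two-sided p ≈ 0.0264, which is ≥ 0.01, so fail to reject H₀.
The data do not give significant evidence of a linear association between daily sodium intake and systolic blood pressure.

t = 2.2792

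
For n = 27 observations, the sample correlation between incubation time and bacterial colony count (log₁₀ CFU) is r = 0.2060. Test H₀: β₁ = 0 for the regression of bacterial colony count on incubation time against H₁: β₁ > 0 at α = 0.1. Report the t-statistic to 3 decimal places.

t = r·√(n − 2)/√(1 − r²) = 0.2060·√25/√0.957564 = 1.053.
df = n − 2 = 25.
One-sided p ≈ 0.1513, which is ≥ 0.1, so fail to reject H₀.
The data do not give significant evidence of a linear association between incubation time and bacterial colony count.

t = 1.053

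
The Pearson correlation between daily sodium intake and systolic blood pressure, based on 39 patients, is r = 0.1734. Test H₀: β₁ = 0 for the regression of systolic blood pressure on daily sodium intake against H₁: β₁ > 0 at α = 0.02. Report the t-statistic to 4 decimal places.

t = 1.0710

t = r·√(n − 2)/√(1 − r²) = 0.1734·√37/√0.969932 = 1.0710.
df = n − 2 = 37.
One-sided p ≈ 0.1456, which is ≥ 0.02, so fail to reject H₀.
The data do not give significant evidence of a linear association between daily sodium intake and systolic blood pressure.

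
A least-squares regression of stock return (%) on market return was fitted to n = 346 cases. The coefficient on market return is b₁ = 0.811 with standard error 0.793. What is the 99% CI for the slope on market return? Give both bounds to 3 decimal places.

(-1.243, 2.865)

df = n − 2 = 346 − 2 = 344.
t* = t_{0.005, 344} = 2.590197.
Margin = t* × SE = 2.590197 × 0.793 = 2.05403.
CI: 0.811 ± 2.05403 → (-1.243, 2.865).
With 99% confidence, each one-unit increase in market return is associated with a change of between -1.243 and 2.865 % in stock return.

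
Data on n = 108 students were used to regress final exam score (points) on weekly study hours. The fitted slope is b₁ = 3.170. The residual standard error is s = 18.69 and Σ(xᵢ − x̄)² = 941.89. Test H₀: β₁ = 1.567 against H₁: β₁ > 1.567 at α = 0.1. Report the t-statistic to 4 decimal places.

t = 2.6322

SE(b₁) = s/√Sₓₓ = 18.69/√941.89 = 0.608989.
t = (3.170 − 1.567) / 0.608989 = 2.6322.
df = n − 2 = 106.
One-sided p ≈ 0.0049, which is < 0.1, so reject H₀.
There is evidence that the true slope on weekly study hours exceeds 1.567 points per unit.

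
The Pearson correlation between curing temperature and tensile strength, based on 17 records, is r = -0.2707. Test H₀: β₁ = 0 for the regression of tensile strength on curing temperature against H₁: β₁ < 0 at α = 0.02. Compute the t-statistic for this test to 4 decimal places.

t = -1.0891

t = r·√(n − 2)/√(1 − r²) = -0.2707·√15/√0.926722 = -1.0891.
df = n − 2 = 15.
One-sided p ≈ 0.1467, which is ≥ 0.02, so fail to reject H₀.
The data do not give significant evidence of a linear association between curing temperature and tensile strength.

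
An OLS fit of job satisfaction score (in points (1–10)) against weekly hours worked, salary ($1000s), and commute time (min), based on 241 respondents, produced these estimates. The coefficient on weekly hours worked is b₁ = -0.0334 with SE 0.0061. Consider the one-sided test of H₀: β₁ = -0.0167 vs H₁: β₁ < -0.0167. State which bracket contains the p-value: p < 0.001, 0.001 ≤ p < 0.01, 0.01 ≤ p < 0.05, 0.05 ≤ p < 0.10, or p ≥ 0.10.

0.001 ≤ p < 0.01

t = (-0.0334 − (-0.0167)) / 0.0061 = -2.738.
df = n − k − 1 = 241 − 3 − 1 = 237.
One-sided p = P(T_{237} < t) ≈ 0.0033.
So 0.001 ≤ p < 0.01.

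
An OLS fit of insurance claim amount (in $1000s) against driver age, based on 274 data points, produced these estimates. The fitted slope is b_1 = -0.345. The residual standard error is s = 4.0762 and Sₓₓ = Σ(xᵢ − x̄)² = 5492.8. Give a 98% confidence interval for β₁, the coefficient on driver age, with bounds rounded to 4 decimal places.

SE(b_1) = s/√Sₓₓ = 4.0762/√5492.8 = 0.0549995.
df = n − 2 = 272.
t* = t_{0.01, 272} = 2.340135.
Margin = t* × SE = 2.340135 × 0.0549995 = 0.128706.
CI: -0.345 ± 0.128706 → (-0.4737, -0.2163).
With 98% confidence, each one-unit increase in driver age is associated with a change of between -0.4737 and -0.2163 $1000s in insurance claim amount.

(-0.4737, -0.2163)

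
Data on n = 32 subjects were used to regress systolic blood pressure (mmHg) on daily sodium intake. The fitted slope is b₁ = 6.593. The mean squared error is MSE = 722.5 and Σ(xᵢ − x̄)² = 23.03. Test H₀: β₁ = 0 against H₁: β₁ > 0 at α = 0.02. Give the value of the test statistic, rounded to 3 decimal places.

t = 1.177

SE(b₁) = √(MSE/Sₓₓ) = √(722.5/23.03) = 5.60108.
t = 6.593 / 5.60108 = 1.177.
df = n − 2 = 30.
One-sided p ≈ 0.1242, which is ≥ 0.02, so fail to reject H₀.
The data do not give significant evidence that the true slope on daily sodium intake is positive.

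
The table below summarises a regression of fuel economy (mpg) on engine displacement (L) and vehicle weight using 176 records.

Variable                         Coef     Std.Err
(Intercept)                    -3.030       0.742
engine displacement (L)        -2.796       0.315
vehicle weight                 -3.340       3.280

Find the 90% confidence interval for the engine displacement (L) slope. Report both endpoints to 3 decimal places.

Read off: b = -2.796, SE = 0.315 for engine displacement (L).
df = n − k − 1 = 176 − 2 − 1 = 173.
t* = t_{0.05, 173} = 1.653709.
Margin = t* × SE = 1.653709 × 0.315 = 0.52092.
CI: -2.796 ± 0.52092 → (-3.317, -2.275).

(-3.317, -2.275)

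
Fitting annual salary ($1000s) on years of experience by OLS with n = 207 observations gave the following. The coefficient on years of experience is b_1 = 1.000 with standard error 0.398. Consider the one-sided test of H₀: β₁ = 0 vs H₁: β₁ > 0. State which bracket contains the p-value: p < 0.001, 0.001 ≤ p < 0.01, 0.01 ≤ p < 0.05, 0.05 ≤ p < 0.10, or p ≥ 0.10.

t = 1.000 / 0.398 = 2.513.
df = n − 2 = 207 − 2 = 205.
One-sided p = P(T_{205} > t) ≈ 0.0064.
So 0.001 ≤ p < 0.01.

0.001 ≤ p < 0.01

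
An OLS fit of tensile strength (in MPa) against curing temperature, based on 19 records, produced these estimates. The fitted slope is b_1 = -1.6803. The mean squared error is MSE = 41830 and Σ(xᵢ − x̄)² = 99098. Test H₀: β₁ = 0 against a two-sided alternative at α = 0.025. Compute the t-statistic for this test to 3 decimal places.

t = -2.586

SE(b_1) = √(MSE/Sₓₓ) = √(41830/99098) = 0.649698.
t = -1.6803 / 0.649698 = -2.586.
df = n − 2 = 17.
Two-sided p ≈ 0.0192, which is < 0.025, so reject H₀.
There is evidence that curing temperature is associated with tensile strength.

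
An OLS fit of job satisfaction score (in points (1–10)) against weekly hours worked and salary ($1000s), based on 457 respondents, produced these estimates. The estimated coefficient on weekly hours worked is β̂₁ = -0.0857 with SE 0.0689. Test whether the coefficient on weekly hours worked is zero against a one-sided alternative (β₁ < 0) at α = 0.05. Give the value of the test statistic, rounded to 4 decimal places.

t = -1.2438

H₀: β₁ = 0 vs H₁: β₁ < 0.
t = (β̂₁ − β₁⁰)/SE = -0.0857 / 0.0689 = -1.2438.
df = n − k − 1 = 457 − 2 − 1 = 454.
One-sided p ≈ 0.1071, which is ≥ 0.05, so fail to reject H₀.
The data do not give significant evidence that the true slope on weekly hours worked is negative, holding the other predictors fixed.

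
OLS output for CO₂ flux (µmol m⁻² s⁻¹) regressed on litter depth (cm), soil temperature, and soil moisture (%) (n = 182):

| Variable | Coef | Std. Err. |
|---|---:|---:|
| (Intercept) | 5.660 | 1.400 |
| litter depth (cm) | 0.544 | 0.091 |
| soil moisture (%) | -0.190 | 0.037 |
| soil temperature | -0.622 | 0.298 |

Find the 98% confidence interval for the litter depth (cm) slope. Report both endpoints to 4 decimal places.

Read off: b = 0.544, SE = 0.091 for litter depth (cm).
df = n − k − 1 = 182 − 3 − 1 = 178.
t* = t_{0.01, 178} = 2.347479.
Margin = t* × SE = 2.347479 × 0.091 = 0.213621.
CI: 0.544 ± 0.213621 → (0.3304, 0.7576).

(0.3304, 0.7576)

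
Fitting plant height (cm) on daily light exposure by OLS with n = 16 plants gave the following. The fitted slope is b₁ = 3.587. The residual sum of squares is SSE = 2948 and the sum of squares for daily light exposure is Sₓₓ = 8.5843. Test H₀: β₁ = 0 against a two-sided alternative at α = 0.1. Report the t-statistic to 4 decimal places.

t = 0.7242

MSE = SSE/(n − 2) = 2948/14 = 210.571.
SE(b₁) = √(MSE/Sₓₓ) = √(210.571/8.5843) = 4.95276.
t = 3.587 / 4.95276 = 0.7242.
df = n − 2 = 14.
Two-sided p ≈ 0.4808, which is ≥ 0.1, so fail to reject H₀.
The data do not give significant evidence of an association between daily light exposure and plant height.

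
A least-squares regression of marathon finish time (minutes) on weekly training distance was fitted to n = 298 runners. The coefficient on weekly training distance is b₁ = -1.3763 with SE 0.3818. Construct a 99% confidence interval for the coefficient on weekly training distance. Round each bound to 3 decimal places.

df = n − 2 = 298 − 2 = 296.
t* = t_{0.005, 296} = 2.592541.
Margin = t* × SE = 2.592541 × 0.3818 = 0.98983.
CI: -1.3763 ± 0.98983 → (-2.366, -0.386).
With 99% confidence, each one-unit increase in weekly training distance is associated with a change of between -2.366 and -0.386 minutes in marathon finish time.

(-2.366, -0.386)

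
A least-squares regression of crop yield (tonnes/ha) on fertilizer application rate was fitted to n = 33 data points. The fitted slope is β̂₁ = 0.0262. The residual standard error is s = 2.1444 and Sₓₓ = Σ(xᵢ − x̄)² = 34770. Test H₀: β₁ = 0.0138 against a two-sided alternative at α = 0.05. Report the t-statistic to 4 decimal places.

t = 1.0782

SE(β̂₁) = s/√Sₓₓ = 2.1444/√34770 = 0.0115001.
t = (0.0262 − 0.0138) / 0.0115001 = 1.0782.
df = n − 2 = 31.
Two-sided p ≈ 0.2892, which is ≥ 0.05, so fail to reject H₀.
The data are consistent with a true slope of 0.0138 tonnes/ha per unit of fertilizer application rate.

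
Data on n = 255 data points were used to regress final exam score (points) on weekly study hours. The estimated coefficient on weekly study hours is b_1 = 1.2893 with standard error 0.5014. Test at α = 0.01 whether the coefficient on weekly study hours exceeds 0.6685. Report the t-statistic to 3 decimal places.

t = 1.238

H₀: β₁ = 0.6685 vs H₁: β₁ > 0.6685.
t = (b_1 − β₁⁰)/SE = (1.2893 − 0.6685) / 0.5014 = 1.238.
df = n − 2 = 255 − 2 = 253.
One-sided p ≈ 0.1084, which is ≥ 0.01, so fail to reject H₀.
The data do not give significant evidence that the true slope on weekly study hours exceeds 0.6685 points per unit.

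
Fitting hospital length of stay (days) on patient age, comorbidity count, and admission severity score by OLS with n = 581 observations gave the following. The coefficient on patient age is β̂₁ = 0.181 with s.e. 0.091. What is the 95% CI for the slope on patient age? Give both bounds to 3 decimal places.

(0.002, 0.360)

df = n − k − 1 = 581 − 3 − 1 = 577.
t* = t_{0.025, 577} = 1.964084.
Margin = t* × SE = 1.964084 × 0.091 = 0.17873.
CI: 0.181 ± 0.17873 → (0.002, 0.360).
With 95% confidence, each one-unit increase in patient age is associated with a change of between 0.002 and 0.360 days in hospital length of stay, holding the other predictors fixed.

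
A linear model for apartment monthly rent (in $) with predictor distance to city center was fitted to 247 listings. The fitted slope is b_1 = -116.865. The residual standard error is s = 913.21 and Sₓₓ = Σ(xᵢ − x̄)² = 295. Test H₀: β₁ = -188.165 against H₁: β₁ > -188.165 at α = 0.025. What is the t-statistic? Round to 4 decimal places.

t = 1.3410

SE(b_1) = s/√Sₓₓ = 913.21/√295 = 53.1691.
t = (-116.865 − (-188.165)) / 53.1691 = 1.3410.
df = n − 2 = 245.
One-sided p ≈ 0.0906, which is ≥ 0.025, so fail to reject H₀.
The data do not give significant evidence that the true slope on distance to city center exceeds -188.165 $ per unit.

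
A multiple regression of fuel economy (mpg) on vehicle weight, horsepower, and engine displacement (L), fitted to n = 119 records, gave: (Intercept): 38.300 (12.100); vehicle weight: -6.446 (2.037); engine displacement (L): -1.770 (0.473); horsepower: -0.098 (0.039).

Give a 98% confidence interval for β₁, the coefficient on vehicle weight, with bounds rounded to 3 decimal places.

Read off: b = -6.446, SE = 2.037 for vehicle weight.
df = n − k − 1 = 119 − 3 − 1 = 115.
t* = t_{0.01, 115} = 2.359212.
Margin = t* × SE = 2.359212 × 2.037 = 4.80571.
CI: -6.446 ± 4.80571 → (-11.252, -1.640).

(-11.252, -1.640)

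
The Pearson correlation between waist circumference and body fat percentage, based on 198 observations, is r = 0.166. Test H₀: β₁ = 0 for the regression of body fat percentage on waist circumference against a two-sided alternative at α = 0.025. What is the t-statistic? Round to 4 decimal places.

t = 2.3567

t = r·√(n − 2)/√(1 − r²) = 0.166·√196/√0.972444 = 2.3567.
df = n − 2 = 196.
Two-sided p ≈ 0.0194, which is < 0.025, so reject H₀.
There is evidence of a linear association between waist circumference and body fat percentage.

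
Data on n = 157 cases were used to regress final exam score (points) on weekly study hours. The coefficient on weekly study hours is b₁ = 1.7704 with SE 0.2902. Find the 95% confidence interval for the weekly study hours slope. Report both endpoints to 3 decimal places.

df = n − 2 = 157 − 2 = 155.
t* = t_{0.025, 155} = 1.975387.
Margin = t* × SE = 1.975387 × 0.2902 = 0.57326.
CI: 1.7704 ± 0.57326 → (1.197, 2.344).
With 95% confidence, each one-unit increase in weekly study hours is associated with a change of between 1.197 and 2.344 points in final exam score.

(1.197, 2.344)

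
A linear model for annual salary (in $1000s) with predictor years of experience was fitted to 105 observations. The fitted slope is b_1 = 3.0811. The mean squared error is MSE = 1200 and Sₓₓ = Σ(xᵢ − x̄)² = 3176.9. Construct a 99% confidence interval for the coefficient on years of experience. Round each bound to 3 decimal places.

SE(b_1) = √(MSE/Sₓₓ) = √(1200/3176.9) = 0.614595.
df = n − 2 = 103.
t* = t_{0.005, 103} = 2.624407.
Margin = t* × SE = 2.624407 × 0.614595 = 1.61295.
CI: 3.0811 ± 1.61295 → (1.468, 4.694).
With 99% confidence, each one-unit increase in years of experience is associated with a change of between 1.468 and 4.694 $1000s in annual salary.

(1.468, 4.694)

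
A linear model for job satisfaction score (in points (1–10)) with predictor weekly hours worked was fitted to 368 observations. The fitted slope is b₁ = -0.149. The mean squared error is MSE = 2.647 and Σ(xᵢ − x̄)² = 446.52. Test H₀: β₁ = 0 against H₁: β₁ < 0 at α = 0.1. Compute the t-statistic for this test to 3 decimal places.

SE(b₁) = √(MSE/Sₓₓ) = √(2.647/446.52) = 0.0769939.
t = -0.149 / 0.0769939 = -1.935.
df = n − 2 = 366.
One-sided p ≈ 0.0269, which is < 0.1, so reject H₀.
There is evidence that the true slope on weekly hours worked is negative.

t = -1.935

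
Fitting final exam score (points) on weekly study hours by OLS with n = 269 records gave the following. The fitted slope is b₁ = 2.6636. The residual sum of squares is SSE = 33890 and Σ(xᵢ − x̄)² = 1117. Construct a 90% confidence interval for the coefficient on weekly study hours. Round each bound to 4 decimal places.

(2.1072, 3.2200)

MSE = SSE/(n − 2) = 33890/267 = 126.929.
SE(b₁) = √(MSE/Sₓₓ) = √(126.929/1117) = 0.337096.
df = n − 2 = 267.
t* = t_{0.05, 267} = 1.650581.
Margin = t* × SE = 1.650581 × 0.337096 = 0.556404.
CI: 2.6636 ± 0.556404 → (2.1072, 3.2200).
With 90% confidence, each one-unit increase in weekly study hours is associated with a change of between 2.1072 and 3.2200 points in final exam score.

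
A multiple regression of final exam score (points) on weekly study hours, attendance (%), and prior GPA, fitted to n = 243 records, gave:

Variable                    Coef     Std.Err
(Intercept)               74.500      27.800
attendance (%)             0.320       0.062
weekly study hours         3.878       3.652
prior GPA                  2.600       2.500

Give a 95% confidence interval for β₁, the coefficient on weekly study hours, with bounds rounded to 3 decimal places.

(-3.316, 11.072)

Read off: b = 3.878, SE = 3.652 for weekly study hours.
df = n − k − 1 = 243 − 3 − 1 = 239.
t* = t_{0.025, 239} = 1.969939.
Margin = t* × SE = 1.969939 × 3.652 = 7.19422.
CI: 3.878 ± 7.19422 → (-3.316, 11.072).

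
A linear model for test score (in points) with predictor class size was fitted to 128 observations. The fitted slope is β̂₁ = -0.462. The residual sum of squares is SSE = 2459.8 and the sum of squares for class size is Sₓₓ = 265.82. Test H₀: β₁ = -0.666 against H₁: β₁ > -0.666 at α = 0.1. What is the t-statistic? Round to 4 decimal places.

MSE = SSE/(n − 2) = 2459.8/126 = 19.5222.
SE(β̂₁) = √(MSE/Sₓₓ) = √(19.5222/265.82) = 0.271001.
t = (-0.462 − (-0.666)) / 0.271001 = 0.7528.
df = n − 2 = 126.
One-sided p ≈ 0.2265, which is ≥ 0.1, so fail to reject H₀.
The data do not give significant evidence that the true slope on class size exceeds -0.666 points per unit.

t = 0.7528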